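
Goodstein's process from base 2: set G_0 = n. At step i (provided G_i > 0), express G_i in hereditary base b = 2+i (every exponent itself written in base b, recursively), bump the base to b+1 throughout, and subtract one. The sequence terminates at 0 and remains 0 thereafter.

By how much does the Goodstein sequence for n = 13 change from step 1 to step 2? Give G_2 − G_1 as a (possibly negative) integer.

1171

[0] 13 ≡ 2^(2 + 1) + 2^2 + 1 (base 2). Lift 3: 109. −1: 108.
[1] 108 ≡ 3^(3 + 1) + 3^3 (base 3). Lift 4: 1280. −1: 1279.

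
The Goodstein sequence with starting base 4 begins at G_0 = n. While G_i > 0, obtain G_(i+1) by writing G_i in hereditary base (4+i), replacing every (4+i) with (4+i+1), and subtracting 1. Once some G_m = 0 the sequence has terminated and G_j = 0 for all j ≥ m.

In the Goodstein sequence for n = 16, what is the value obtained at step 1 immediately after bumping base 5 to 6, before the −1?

G_0 = 16. HB_4(16) = 4^2. Bump = 25. G_1 = 24.
G_1 = 24. HB_5(24) = 4·5 + 4. Bump = 28. G_2 = 27.

28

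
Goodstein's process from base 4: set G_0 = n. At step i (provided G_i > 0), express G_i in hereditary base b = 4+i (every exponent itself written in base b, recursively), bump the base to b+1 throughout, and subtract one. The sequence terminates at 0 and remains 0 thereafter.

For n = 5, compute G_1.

step 0: 5 = 4 + 1; sub 5 for 4: 5 + 1; = 6; G_1 = 6−1 = 5
step 1: 5 = 5; sub 6 for 5: 6; = 6; G_2 = 6−1 = 5

5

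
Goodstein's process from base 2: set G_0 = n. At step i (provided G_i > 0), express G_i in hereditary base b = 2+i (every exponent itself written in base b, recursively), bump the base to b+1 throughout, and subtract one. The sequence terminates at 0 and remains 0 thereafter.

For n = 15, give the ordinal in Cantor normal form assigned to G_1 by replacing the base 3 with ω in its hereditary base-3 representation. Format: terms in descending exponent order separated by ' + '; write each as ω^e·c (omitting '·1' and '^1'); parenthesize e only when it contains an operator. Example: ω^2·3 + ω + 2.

ω^(ω + 1) + ω^ω + ω

i=0: 15 = 2^(2 + 1) + 2^2 + 2 + 1 (b=2); 2→3: 3^(3 + 1) + 3^3 + 3 + 1 = 112; 112−1 = 111
i=1: 111 = 3^(3 + 1) + 3^3 + 3 (b=3); 3→4: 4^(4 + 1) + 4^4 + 4 = 1284; 1284−1 = 1283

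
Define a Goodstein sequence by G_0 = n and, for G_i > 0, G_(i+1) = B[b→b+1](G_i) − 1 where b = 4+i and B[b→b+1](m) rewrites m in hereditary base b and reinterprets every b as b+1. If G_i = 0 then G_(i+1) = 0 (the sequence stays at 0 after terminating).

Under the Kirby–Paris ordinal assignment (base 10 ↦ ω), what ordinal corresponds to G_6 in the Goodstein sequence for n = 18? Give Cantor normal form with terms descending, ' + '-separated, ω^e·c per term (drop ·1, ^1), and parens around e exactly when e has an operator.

ω·6 + 3

[0] 18 ≡ 4^2 + 2 (base 4). Lift 5: 27. −1: 26.
[1] 26 ≡ 5^2 + 1 (base 5). Lift 6: 37. −1: 36.
[2] 36 ≡ 6^2 (base 6). Lift 7: 49. −1: 48.
[3] 48 ≡ 6·7 + 6 (base 7). Lift 8: 54. −1: 53.
[4] 53 ≡ 6·8 + 5 (base 8). Lift 9: 59. −1: 58.
[5] 58 ≡ 6·9 + 4 (base 9). Lift 10: 64. −1: 63.
[6] 63 ≡ 6·10 + 3 (base 10). Lift 11: 69. −1: 68.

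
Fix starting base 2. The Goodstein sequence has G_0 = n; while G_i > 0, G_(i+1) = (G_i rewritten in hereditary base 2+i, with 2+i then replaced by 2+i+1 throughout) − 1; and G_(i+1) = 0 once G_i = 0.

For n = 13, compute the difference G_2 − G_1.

[0] 13 ≡ 2^(2 + 1) + 2^2 + 1 (base 2). Lift 3: 109. −1: 108.
[1] 108 ≡ 3^(3 + 1) + 3^3 (base 3). Lift 4: 1280. −1: 1279.

1171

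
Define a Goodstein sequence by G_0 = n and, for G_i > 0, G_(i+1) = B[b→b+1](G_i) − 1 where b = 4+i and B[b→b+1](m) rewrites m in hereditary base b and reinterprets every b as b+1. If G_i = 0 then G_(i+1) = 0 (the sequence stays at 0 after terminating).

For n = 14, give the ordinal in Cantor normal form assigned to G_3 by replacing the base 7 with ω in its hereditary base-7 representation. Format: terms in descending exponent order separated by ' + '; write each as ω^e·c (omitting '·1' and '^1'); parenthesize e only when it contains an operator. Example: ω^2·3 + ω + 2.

ω·2 + 6

i=0: 14 = 3·4 + 2 (b=4); 4→5: 3·5 + 2 = 17; 17−1 = 16
i=1: 16 = 3·5 + 1 (b=5); 5→6: 3·6 + 1 = 19; 19−1 = 18
i=2: 18 = 3·6 (b=6); 6→7: 3·7 = 21; 21−1 = 20
i=3: 20 = 2·7 + 6 (b=7); 7→8: 2·8 + 6 = 22; 22−1 = 21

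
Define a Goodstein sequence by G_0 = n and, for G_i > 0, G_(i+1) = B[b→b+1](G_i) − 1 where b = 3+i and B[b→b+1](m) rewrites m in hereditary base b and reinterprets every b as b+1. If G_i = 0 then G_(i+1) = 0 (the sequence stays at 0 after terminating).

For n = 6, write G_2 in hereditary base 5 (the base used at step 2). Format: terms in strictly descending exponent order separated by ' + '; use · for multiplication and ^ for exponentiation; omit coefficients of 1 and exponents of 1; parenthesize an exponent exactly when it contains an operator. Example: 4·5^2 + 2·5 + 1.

i=0: 6 = 2·3 (b=3); 3→4: 2·4 = 8; 8−1 = 7
i=1: 7 = 4 + 3 (b=4); 4→5: 5 + 3 = 8; 8−1 = 7

5 + 2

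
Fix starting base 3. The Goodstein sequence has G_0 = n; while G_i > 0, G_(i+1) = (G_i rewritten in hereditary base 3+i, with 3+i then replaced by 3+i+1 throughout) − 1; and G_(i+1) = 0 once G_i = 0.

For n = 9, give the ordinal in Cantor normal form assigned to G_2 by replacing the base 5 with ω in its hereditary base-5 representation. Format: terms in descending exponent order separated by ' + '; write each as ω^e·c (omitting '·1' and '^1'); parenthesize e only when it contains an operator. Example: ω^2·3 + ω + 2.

ω·3 + 2

i=0: 9 = 3^2 (b=3); 3→4: 4^2 = 16; 16−1 = 15
i=1: 15 = 3·4 + 3 (b=4); 4→5: 3·5 + 3 = 18; 18−1 = 17
i=2: 17 = 3·5 + 2 (b=5); 5→6: 3·6 + 2 = 20; 20−1 = 19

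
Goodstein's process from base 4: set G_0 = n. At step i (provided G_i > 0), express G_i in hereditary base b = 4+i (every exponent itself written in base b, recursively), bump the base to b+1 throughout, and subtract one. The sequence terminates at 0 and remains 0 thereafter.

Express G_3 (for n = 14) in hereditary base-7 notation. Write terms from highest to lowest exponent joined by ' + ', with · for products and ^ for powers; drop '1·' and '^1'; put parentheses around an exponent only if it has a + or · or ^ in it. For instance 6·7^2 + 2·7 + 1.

2·7 + 6

i=0: 14 = 3·4 + 2 (b=4); 4→5: 3·5 + 2 = 17; 17−1 = 16
i=1: 16 = 3·5 + 1 (b=5); 5→6: 3·6 + 1 = 19; 19−1 = 18
i=2: 18 = 3·6 (b=6); 6→7: 3·7 = 21; 21−1 = 20
i=3: 20 = 2·7 + 6 (b=7); 7→8: 2·8 + 6 = 22; 22−1 = 21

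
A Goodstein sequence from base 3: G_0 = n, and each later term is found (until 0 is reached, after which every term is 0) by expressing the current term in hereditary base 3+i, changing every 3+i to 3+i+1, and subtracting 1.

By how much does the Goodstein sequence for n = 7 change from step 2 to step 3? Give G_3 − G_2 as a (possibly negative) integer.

base 3: 7 = 2·3 + 1; at 4: 2·4 + 1 = 9; next = 8
base 4: 8 = 2·4; at 5: 2·5 = 10; next = 9
base 5: 9 = 5 + 4; at 6: 6 + 4 = 10; next = 9

0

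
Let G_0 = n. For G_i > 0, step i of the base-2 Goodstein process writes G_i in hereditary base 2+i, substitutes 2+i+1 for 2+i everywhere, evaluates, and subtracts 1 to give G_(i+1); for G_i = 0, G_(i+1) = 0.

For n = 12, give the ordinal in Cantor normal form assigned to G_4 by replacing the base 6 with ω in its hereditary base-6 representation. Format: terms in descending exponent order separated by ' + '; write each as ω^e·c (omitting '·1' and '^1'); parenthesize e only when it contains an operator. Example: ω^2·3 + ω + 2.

G_0 = 12. HB_2(12) = 2^(2 + 1) + 2^2. Bump = 108. G_1 = 107.
G_1 = 107. HB_3(107) = 3^(3 + 1) + 2·3^2 + 2·3 + 2. Bump = 1066. G_2 = 1065.
G_2 = 1065. HB_4(1065) = 4^(4 + 1) + 2·4^2 + 2·4 + 1. Bump = 15686. G_3 = 15685.
G_3 = 15685. HB_5(15685) = 5^(5 + 1) + 2·5^2 + 2·5. Bump = 280020. G_4 = 280019.
G_4 = 280019. HB_6(280019) = 6^(6 + 1) + 2·6^2 + 6 + 5. Bump = 5764911. G_5 = 5764910.

ω^(ω + 1) + ω^2·2 + ω + 5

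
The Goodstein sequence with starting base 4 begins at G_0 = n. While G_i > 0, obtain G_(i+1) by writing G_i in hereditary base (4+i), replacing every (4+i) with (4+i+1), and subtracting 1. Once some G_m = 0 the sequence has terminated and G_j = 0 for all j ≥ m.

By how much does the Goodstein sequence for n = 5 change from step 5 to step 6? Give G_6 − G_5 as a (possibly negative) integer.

-1

[0] 5 ≡ 4 + 1 (base 4). Lift 5: 6. −1: 5.
[1] 5 ≡ 5 (base 5). Lift 6: 6. −1: 5.
[2] 5 ≡ 5 (base 6). Lift 7: 5. −1: 4.
[3] 4 ≡ 4 (base 7). Lift 8: 4. −1: 3.
[4] 3 ≡ 3 (base 8). Lift 9: 3. −1: 2.
[5] 2 ≡ 2 (base 9). Lift 10: 2. −1: 1.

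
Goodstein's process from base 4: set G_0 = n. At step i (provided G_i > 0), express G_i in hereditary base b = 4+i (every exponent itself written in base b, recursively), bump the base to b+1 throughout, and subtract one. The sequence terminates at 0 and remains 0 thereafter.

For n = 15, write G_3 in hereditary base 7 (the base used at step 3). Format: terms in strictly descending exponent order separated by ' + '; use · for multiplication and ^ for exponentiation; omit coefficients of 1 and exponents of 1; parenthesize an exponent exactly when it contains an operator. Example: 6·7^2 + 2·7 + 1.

3·7

G_0 = 15. HB_4(15) = 3·4 + 3. Bump = 18. G_1 = 17.
G_1 = 17. HB_5(17) = 3·5 + 2. Bump = 20. G_2 = 19.
G_2 = 19. HB_6(19) = 3·6 + 1. Bump = 22. G_3 = 21.
G_3 = 21. HB_7(21) = 3·7. Bump = 24. G_4 = 23.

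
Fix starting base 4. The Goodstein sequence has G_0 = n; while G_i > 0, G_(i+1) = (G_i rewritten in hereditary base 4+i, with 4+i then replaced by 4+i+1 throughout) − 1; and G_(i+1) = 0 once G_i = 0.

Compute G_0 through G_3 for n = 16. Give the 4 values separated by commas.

base 4: 16 = 4^2; at 5: 5^2 = 25; next = 24
base 5: 24 = 4·5 + 4; at 6: 4·6 + 4 = 28; next = 27
base 6: 27 = 4·6 + 3; at 7: 4·7 + 3 = 31; next = 30

16, 24, 27, 30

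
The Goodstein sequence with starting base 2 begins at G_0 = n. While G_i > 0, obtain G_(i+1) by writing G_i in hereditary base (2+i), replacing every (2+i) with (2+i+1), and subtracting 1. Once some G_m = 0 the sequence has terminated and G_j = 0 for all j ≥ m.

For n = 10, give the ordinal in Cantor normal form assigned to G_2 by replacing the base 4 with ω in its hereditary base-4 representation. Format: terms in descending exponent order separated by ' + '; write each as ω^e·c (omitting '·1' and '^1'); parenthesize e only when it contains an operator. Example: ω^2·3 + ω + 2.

step 0: 10 = 2^(2 + 1) + 2; sub 3 for 2: 3^(3 + 1) + 3; = 84; G_1 = 84−1 = 83
step 1: 83 = 3^(3 + 1) + 2; sub 4 for 3: 4^(4 + 1) + 2; = 1026; G_2 = 1026−1 = 1025

ω^(ω + 1) + 1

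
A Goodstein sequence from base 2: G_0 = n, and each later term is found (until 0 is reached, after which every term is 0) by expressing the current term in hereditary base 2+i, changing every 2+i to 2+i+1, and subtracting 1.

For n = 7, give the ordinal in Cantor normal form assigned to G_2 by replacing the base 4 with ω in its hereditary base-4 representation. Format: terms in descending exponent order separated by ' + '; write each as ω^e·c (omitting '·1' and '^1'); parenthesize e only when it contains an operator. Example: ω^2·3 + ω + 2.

7 —HB2→ 2^2 + 2 + 1 —bump→ 3^3 + 3 + 1 = 31 —(−1)→ 30
30 —HB3→ 3^3 + 3 —bump→ 4^4 + 4 = 260 —(−1)→ 259
259 —HB4→ 4^4 + 3 —bump→ 5^5 + 3 = 3128 —(−1)→ 3127

ω^ω + 3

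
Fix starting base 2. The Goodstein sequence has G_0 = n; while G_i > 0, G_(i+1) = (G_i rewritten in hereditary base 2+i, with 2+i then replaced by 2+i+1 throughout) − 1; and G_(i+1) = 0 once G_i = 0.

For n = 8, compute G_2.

step 0: 8 = 2^(2 + 1); sub 3 for 2: 3^(3 + 1); = 81; G_1 = 81−1 = 80
step 1: 80 = 2·3^3 + 2·3^2 + 2·3 + 2; sub 4 for 3: 2·4^4 + 2·4^2 + 2·4 + 2; = 554; G_2 = 554−1 = 553

553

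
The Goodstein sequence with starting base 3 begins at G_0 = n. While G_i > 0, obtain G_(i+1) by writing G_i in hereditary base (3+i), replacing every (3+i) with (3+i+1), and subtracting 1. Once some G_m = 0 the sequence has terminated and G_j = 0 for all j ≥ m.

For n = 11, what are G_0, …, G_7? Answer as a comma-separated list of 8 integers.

11, 17, 25, 35, 39, 43, 47, 51

[0] 11 ≡ 3^2 + 2 (base 3). Lift 4: 18. −1: 17.
[1] 17 ≡ 4^2 + 1 (base 4). Lift 5: 26. −1: 25.
[2] 25 ≡ 5^2 (base 5). Lift 6: 36. −1: 35.
[3] 35 ≡ 5·6 + 5 (base 6). Lift 7: 40. −1: 39.
[4] 39 ≡ 5·7 + 4 (base 7). Lift 8: 44. −1: 43.
[5] 43 ≡ 5·8 + 3 (base 8). Lift 9: 48. −1: 47.
[6] 47 ≡ 5·9 + 2 (base 9). Lift 10: 52. −1: 51.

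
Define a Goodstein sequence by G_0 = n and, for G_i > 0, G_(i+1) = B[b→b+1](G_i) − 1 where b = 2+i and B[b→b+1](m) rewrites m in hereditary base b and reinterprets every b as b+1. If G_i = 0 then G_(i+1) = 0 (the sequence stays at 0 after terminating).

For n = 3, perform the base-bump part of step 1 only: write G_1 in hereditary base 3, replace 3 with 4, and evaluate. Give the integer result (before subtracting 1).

[0] 3 ≡ 2 + 1 (base 2). Lift 3: 4. −1: 3.
[1] 3 ≡ 3 (base 3). Lift 4: 4. −1: 3.

4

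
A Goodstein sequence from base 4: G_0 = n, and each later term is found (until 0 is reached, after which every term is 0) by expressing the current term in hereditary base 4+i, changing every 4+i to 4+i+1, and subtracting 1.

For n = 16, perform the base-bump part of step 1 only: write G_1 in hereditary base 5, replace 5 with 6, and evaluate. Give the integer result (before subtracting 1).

i=0: 16 = 4^2 (b=4); 4→5: 5^2 = 25; 25−1 = 24
i=1: 24 = 4·5 + 4 (b=5); 5→6: 4·6 + 4 = 28; 28−1 = 27

28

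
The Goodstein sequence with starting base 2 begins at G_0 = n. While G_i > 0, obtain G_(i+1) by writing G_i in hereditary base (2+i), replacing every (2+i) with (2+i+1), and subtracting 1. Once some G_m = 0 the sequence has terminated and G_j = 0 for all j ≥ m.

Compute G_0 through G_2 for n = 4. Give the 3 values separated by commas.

[0] 4 ≡ 2^2 (base 2). Lift 3: 27. −1: 26.
[1] 26 ≡ 2·3^2 + 2·3 + 2 (base 3). Lift 4: 42. −1: 41.

4, 26, 41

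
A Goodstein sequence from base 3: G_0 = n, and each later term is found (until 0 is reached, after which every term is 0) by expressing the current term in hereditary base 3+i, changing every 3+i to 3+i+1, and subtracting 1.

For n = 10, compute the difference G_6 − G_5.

G_0 = 10. HB_3(10) = 3^2 + 1. Bump = 17. G_1 = 16.
G_1 = 16. HB_4(16) = 4^2. Bump = 25. G_2 = 24.
G_2 = 24. HB_5(24) = 4·5 + 4. Bump = 28. G_3 = 27.
G_3 = 27. HB_6(27) = 4·6 + 3. Bump = 31. G_4 = 30.
G_4 = 30. HB_7(30) = 4·7 + 2. Bump = 34. G_5 = 33.
G_5 = 33. HB_8(33) = 4·8 + 1. Bump = 37. G_6 = 36.

3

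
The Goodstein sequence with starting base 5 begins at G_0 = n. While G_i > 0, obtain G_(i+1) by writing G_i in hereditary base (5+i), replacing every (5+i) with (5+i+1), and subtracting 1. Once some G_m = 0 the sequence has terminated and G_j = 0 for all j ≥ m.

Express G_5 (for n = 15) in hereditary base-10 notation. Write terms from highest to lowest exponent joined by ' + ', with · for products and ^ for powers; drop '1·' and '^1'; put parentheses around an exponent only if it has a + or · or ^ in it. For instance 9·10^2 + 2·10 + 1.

2·10 + 1

i=0: 15 = 3·5 (b=5); 5→6: 3·6 = 18; 18−1 = 17
i=1: 17 = 2·6 + 5 (b=6); 6→7: 2·7 + 5 = 19; 19−1 = 18
i=2: 18 = 2·7 + 4 (b=7); 7→8: 2·8 + 4 = 20; 20−1 = 19
i=3: 19 = 2·8 + 3 (b=8); 8→9: 2·9 + 3 = 21; 21−1 = 20
i=4: 20 = 2·9 + 2 (b=9); 9→10: 2·10 + 2 = 22; 22−1 = 21
i=5: 21 = 2·10 + 1 (b=10); 10→11: 2·11 + 1 = 23; 23−1 = 22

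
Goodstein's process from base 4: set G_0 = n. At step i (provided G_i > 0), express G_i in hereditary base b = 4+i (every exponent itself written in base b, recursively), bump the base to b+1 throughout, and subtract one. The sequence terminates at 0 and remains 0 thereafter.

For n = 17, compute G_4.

(0) 17|_4 = 4^2 + 1 ↦ 5^2 + 1|_5 = 26 ⇒ 25
(1) 25|_5 = 5^2 ↦ 6^2|_6 = 36 ⇒ 35
(2) 35|_6 = 5·6 + 5 ↦ 5·7 + 5|_7 = 40 ⇒ 39
(3) 39|_7 = 5·7 + 4 ↦ 5·8 + 4|_8 = 44 ⇒ 43

43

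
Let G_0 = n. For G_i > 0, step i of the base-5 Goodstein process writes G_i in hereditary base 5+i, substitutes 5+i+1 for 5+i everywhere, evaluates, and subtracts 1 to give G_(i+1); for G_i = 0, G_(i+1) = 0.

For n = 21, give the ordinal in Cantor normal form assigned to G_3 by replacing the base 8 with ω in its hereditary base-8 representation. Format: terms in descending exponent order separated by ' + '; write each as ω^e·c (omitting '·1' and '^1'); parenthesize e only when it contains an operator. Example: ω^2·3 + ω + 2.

21 —HB5→ 4·5 + 1 —bump→ 4·6 + 1 = 25 —(−1)→ 24
24 —HB6→ 4·6 —bump→ 4·7 = 28 —(−1)→ 27
27 —HB7→ 3·7 + 6 —bump→ 3·8 + 6 = 30 —(−1)→ 29
29 —HB8→ 3·8 + 5 —bump→ 3·9 + 5 = 32 —(−1)→ 31

ω·3 + 5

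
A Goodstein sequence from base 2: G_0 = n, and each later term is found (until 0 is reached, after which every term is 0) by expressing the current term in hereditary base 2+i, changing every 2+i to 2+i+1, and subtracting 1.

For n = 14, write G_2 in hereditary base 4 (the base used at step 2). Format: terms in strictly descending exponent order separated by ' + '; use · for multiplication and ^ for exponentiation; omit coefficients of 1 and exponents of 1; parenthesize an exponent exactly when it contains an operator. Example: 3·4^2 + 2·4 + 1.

14 —HB2→ 2^(2 + 1) + 2^2 + 2 —bump→ 3^(3 + 1) + 3^3 + 3 = 111 —(−1)→ 110
110 —HB3→ 3^(3 + 1) + 3^3 + 2 —bump→ 4^(4 + 1) + 4^4 + 2 = 1282 —(−1)→ 1281

4^(4 + 1) + 4^4 + 1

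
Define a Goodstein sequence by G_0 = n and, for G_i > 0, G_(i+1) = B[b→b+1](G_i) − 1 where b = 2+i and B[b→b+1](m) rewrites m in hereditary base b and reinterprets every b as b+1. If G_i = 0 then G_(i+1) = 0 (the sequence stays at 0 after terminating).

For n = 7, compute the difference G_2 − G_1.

229

(0) 7|_2 = 2^2 + 2 + 1 ↦ 3^3 + 3 + 1|_3 = 31 ⇒ 30
(1) 30|_3 = 3^3 + 3 ↦ 4^4 + 4|_4 = 260 ⇒ 259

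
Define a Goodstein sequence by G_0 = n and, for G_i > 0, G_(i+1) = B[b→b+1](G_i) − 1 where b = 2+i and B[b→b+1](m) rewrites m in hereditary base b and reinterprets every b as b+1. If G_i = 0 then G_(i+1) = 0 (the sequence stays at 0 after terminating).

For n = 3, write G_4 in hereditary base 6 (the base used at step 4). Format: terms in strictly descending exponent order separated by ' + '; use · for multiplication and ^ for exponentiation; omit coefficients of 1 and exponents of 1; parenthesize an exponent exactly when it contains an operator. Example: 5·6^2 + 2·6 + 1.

G_0 = 3. HB_2(3) = 2 + 1. Bump = 4. G_1 = 3.
G_1 = 3. HB_3(3) = 3. Bump = 4. G_2 = 3.
G_2 = 3. HB_4(3) = 3. Bump = 3. G_3 = 2.
G_3 = 2. HB_5(2) = 2. Bump = 2. G_4 = 1.
G_4 = 1. HB_6(1) = 1. Bump = 1. G_5 = 0.

1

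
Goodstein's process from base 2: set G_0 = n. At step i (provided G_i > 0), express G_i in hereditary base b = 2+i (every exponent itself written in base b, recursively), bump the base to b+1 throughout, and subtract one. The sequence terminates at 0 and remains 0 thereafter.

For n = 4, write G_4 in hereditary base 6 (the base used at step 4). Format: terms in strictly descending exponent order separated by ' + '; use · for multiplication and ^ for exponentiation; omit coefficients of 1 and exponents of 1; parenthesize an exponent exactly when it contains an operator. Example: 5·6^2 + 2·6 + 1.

2·6^2 + 6 + 5

G_0 = 4. HB_2(4) = 2^2. Bump = 27. G_1 = 26.
G_1 = 26. HB_3(26) = 2·3^2 + 2·3 + 2. Bump = 42. G_2 = 41.
G_2 = 41. HB_4(41) = 2·4^2 + 2·4 + 1. Bump = 61. G_3 = 60.
G_3 = 60. HB_5(60) = 2·5^2 + 2·5. Bump = 84. G_4 = 83.
G_4 = 83. HB_6(83) = 2·6^2 + 6 + 5. Bump = 110. G_5 = 109.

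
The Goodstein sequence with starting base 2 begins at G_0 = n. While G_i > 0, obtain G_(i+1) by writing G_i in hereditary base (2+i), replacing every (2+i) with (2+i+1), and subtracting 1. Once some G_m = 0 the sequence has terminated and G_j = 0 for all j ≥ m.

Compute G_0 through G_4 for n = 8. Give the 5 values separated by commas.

step 0: 8 = 2^(2 + 1); sub 3 for 2: 3^(3 + 1); = 81; G_1 = 81−1 = 80
step 1: 80 = 2·3^3 + 2·3^2 + 2·3 + 2; sub 4 for 3: 2·4^4 + 2·4^2 + 2·4 + 2; = 554; G_2 = 554−1 = 553
step 2: 553 = 2·4^4 + 2·4^2 + 2·4 + 1; sub 5 for 4: 2·5^5 + 2·5^2 + 2·5 + 1; = 6311; G_3 = 6311−1 = 6310
step 3: 6310 = 2·5^5 + 2·5^2 + 2·5; sub 6 for 5: 2·6^6 + 2·6^2 + 2·6; = 93396; G_4 = 93396−1 = 93395

8, 80, 553, 6310, 93395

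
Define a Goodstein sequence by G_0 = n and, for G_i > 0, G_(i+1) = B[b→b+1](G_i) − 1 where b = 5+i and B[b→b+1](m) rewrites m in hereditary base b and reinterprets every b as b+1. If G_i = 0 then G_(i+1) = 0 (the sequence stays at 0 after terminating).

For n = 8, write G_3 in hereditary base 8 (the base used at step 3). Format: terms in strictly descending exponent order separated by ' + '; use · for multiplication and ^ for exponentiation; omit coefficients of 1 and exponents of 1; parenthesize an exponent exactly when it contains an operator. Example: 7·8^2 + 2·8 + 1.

(0) 8|_5 = 5 + 3 ↦ 6 + 3|_6 = 9 ⇒ 8
(1) 8|_6 = 6 + 2 ↦ 7 + 2|_7 = 9 ⇒ 8
(2) 8|_7 = 7 + 1 ↦ 8 + 1|_8 = 9 ⇒ 8

8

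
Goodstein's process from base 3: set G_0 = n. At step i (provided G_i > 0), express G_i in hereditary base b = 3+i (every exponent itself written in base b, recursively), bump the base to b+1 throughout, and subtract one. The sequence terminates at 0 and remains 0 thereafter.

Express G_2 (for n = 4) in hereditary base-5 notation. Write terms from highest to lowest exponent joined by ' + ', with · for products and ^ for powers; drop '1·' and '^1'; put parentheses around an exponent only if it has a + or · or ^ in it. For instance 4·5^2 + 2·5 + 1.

base 3: 4 = 3 + 1; at 4: 4 + 1 = 5; next = 4
base 4: 4 = 4; at 5: 5 = 5; next = 4
base 5: 4 = 4; at 6: 4 = 4; next = 3

4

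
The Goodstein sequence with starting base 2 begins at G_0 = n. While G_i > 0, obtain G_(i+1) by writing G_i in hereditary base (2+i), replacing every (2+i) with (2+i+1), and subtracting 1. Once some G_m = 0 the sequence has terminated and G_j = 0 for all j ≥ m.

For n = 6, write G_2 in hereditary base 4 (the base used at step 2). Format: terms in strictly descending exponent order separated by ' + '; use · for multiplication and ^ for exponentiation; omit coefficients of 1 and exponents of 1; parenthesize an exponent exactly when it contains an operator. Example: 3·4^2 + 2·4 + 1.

base 2: 6 = 2^2 + 2; at 3: 3^3 + 3 = 30; next = 29
base 3: 29 = 3^3 + 2; at 4: 4^4 + 2 = 258; next = 257
base 4: 257 = 4^4 + 1; at 5: 5^5 + 1 = 3126; next = 3125

4^4 + 1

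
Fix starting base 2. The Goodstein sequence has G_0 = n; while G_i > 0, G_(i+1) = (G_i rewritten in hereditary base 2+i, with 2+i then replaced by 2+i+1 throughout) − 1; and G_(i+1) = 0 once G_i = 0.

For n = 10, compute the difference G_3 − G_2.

base 2: 10 = 2^(2 + 1) + 2; at 3: 3^(3 + 1) + 3 = 84; next = 83
base 3: 83 = 3^(3 + 1) + 2; at 4: 4^(4 + 1) + 2 = 1026; next = 1025
base 4: 1025 = 4^(4 + 1) + 1; at 5: 5^(5 + 1) + 1 = 15626; next = 15625

14600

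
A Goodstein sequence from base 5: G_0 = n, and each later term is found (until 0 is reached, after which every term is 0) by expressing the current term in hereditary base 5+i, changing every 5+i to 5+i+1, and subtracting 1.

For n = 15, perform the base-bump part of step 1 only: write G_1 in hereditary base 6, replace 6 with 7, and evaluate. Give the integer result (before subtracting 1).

G_0 = 15. HB_5(15) = 3·5. Bump = 18. G_1 = 17.
G_1 = 17. HB_6(17) = 2·6 + 5. Bump = 19. G_2 = 18.

19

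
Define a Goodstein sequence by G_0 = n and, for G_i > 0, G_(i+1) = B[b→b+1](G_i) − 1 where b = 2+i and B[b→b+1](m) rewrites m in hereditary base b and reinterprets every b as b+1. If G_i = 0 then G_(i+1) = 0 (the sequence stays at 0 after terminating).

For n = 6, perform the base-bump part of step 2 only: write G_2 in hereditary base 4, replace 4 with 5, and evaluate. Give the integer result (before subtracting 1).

3126

[0] 6 ≡ 2^2 + 2 (base 2). Lift 3: 30. −1: 29.
[1] 29 ≡ 3^3 + 2 (base 3). Lift 4: 258. −1: 257.
[2] 257 ≡ 4^4 + 1 (base 4). Lift 5: 3126. −1: 3125.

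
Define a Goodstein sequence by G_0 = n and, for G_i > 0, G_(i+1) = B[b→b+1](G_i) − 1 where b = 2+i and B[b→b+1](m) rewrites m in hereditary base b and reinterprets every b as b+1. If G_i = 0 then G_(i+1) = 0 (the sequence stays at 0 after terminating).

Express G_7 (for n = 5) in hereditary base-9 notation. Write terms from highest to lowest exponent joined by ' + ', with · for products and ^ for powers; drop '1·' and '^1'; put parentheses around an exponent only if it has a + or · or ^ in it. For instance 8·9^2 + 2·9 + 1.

G_0=5  [base 2] 2^2 + 1  →[2↦3]→  3^3 + 1 = 28  −1 ⇒ G_1=27
G_1=27  [base 3] 3^3  →[3↦4]→  4^4 = 256  −1 ⇒ G_2=255
G_2=255  [base 4] 3·4^3 + 3·4^2 + 3·4 + 3  →[4↦5]→  3·5^3 + 3·5^2 + 3·5 + 3 = 468  −1 ⇒ G_3=467
G_3=467  [base 5] 3·5^3 + 3·5^2 + 3·5 + 2  →[5↦6]→  3·6^3 + 3·6^2 + 3·6 + 2 = 776  −1 ⇒ G_4=775
G_4=775  [base 6] 3·6^3 + 3·6^2 + 3·6 + 1  →[6↦7]→  3·7^3 + 3·7^2 + 3·7 + 1 = 1198  −1 ⇒ G_5=1197
G_5=1197  [base 7] 3·7^3 + 3·7^2 + 3·7  →[7↦8]→  3·8^3 + 3·8^2 + 3·8 = 1752  −1 ⇒ G_6=1751
G_6=1751  [base 8] 3·8^3 + 3·8^2 + 2·8 + 7  →[8↦9]→  3·9^3 + 3·9^2 + 2·9 + 7 = 2455  −1 ⇒ G_7=2454
G_7=2454  [base 9] 3·9^3 + 3·9^2 + 2·9 + 6  →[9↦10]→  3·10^3 + 3·10^2 + 2·10 + 6 = 3326  −1 ⇒ G_8=3325

3·9^3 + 3·9^2 + 2·9 + 6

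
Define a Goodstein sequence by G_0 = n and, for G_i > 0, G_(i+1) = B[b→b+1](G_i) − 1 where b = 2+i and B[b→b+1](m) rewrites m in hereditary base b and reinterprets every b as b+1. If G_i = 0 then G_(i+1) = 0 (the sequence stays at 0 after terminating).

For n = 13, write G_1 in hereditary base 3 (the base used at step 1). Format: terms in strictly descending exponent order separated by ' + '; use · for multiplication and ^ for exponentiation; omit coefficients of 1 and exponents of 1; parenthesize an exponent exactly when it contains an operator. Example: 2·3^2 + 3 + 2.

3^(3 + 1) + 3^3

i=0: 13 = 2^(2 + 1) + 2^2 + 1 (b=2); 2→3: 3^(3 + 1) + 3^3 + 1 = 109; 109−1 = 108
i=1: 108 = 3^(3 + 1) + 3^3 (b=3); 3→4: 4^(4 + 1) + 4^4 = 1280; 1280−1 = 1279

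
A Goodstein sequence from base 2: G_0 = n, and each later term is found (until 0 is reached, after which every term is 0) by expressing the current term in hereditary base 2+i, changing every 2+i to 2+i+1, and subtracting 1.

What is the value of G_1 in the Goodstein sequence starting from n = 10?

G_0 = 10. HB_2(10) = 2^(2 + 1) + 2. Bump = 84. G_1 = 83.
G_1 = 83. HB_3(83) = 3^(3 + 1) + 2. Bump = 1026. G_2 = 1025.

83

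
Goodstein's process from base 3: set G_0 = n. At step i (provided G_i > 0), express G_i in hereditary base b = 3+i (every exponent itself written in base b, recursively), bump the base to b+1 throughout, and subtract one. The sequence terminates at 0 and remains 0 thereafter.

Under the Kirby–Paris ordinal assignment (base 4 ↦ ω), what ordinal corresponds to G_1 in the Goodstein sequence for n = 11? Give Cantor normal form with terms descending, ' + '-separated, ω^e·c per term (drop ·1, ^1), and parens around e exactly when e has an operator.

ω^2 + 1

(0) 11|_3 = 3^2 + 2 ↦ 4^2 + 2|_4 = 18 ⇒ 17
(1) 17|_4 = 4^2 + 1 ↦ 5^2 + 1|_5 = 26 ⇒ 25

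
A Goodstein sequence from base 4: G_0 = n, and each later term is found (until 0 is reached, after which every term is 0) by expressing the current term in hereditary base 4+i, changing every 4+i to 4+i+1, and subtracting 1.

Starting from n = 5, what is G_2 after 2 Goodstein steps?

5

(0) 5|_4 = 4 + 1 ↦ 5 + 1|_5 = 6 ⇒ 5
(1) 5|_5 = 5 ↦ 6|_6 = 6 ⇒ 5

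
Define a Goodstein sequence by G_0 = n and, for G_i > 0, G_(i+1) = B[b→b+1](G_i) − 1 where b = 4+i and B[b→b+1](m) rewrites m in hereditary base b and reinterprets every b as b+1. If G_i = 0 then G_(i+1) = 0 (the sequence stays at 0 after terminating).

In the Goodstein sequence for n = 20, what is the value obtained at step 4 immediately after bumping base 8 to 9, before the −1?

82

(0) 20|_4 = 4^2 + 4 ↦ 5^2 + 5|_5 = 30 ⇒ 29
(1) 29|_5 = 5^2 + 4 ↦ 6^2 + 4|_6 = 40 ⇒ 39
(2) 39|_6 = 6^2 + 3 ↦ 7^2 + 3|_7 = 52 ⇒ 51
(3) 51|_7 = 7^2 + 2 ↦ 8^2 + 2|_8 = 66 ⇒ 65
(4) 65|_8 = 8^2 + 1 ↦ 9^2 + 1|_9 = 82 ⇒ 81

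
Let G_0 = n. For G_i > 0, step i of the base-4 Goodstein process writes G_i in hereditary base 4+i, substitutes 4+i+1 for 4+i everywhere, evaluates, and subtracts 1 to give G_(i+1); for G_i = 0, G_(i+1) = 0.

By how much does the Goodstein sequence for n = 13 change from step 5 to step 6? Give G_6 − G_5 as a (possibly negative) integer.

G_0 = 13. HB_4(13) = 3·4 + 1. Bump = 16. G_1 = 15.
G_1 = 15. HB_5(15) = 3·5. Bump = 18. G_2 = 17.
G_2 = 17. HB_6(17) = 2·6 + 5. Bump = 19. G_3 = 18.
G_3 = 18. HB_7(18) = 2·7 + 4. Bump = 20. G_4 = 19.
G_4 = 19. HB_8(19) = 2·8 + 3. Bump = 21. G_5 = 20.
G_5 = 20. HB_9(20) = 2·9 + 2. Bump = 22. G_6 = 21.

1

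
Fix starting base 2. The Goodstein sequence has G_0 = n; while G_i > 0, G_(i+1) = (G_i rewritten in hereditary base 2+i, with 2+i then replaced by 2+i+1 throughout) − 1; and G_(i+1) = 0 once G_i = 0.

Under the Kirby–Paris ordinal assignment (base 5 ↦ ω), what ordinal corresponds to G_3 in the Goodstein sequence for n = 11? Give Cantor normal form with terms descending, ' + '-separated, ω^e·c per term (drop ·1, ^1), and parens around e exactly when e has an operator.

[0] 11 ≡ 2^(2 + 1) + 2 + 1 (base 2). Lift 3: 85. −1: 84.
[1] 84 ≡ 3^(3 + 1) + 3 (base 3). Lift 4: 1028. −1: 1027.
[2] 1027 ≡ 4^(4 + 1) + 3 (base 4). Lift 5: 15628. −1: 15627.
[3] 15627 ≡ 5^(5 + 1) + 2 (base 5). Lift 6: 279938. −1: 279937.

ω^(ω + 1) + 2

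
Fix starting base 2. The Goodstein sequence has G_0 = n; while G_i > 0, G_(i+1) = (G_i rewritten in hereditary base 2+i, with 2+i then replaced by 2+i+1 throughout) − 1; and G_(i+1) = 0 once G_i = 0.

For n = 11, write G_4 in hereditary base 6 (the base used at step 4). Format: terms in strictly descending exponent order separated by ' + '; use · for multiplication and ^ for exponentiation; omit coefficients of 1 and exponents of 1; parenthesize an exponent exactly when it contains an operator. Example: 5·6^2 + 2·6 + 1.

6^(6 + 1) + 1

base 2: 11 = 2^(2 + 1) + 2 + 1; at 3: 3^(3 + 1) + 3 + 1 = 85; next = 84
base 3: 84 = 3^(3 + 1) + 3; at 4: 4^(4 + 1) + 4 = 1028; next = 1027
base 4: 1027 = 4^(4 + 1) + 3; at 5: 5^(5 + 1) + 3 = 15628; next = 15627
base 5: 15627 = 5^(5 + 1) + 2; at 6: 6^(6 + 1) + 2 = 279938; next = 279937
base 6: 279937 = 6^(6 + 1) + 1; at 7: 7^(7 + 1) + 1 = 5764802; next = 5764801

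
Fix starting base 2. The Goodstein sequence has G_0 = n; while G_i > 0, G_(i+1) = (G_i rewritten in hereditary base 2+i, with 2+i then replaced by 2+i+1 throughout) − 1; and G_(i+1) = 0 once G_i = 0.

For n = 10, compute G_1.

[0] 10 ≡ 2^(2 + 1) + 2 (base 2). Lift 3: 84. −1: 83.
[1] 83 ≡ 3^(3 + 1) + 2 (base 3). Lift 4: 1026. −1: 1025.

83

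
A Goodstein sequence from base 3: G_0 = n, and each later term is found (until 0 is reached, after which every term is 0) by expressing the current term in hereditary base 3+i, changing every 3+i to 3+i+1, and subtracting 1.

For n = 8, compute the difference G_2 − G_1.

[0] 8 ≡ 2·3 + 2 (base 3). Lift 4: 10. −1: 9.
[1] 9 ≡ 2·4 + 1 (base 4). Lift 5: 11. −1: 10.

1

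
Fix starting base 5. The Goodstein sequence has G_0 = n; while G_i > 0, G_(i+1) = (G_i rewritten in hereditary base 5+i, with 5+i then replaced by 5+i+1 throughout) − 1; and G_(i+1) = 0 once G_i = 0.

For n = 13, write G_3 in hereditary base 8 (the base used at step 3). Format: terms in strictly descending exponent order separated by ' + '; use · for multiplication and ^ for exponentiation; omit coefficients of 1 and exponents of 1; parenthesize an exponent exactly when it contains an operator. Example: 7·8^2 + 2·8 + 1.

(0) 13|_5 = 2·5 + 3 ↦ 2·6 + 3|_6 = 15 ⇒ 14
(1) 14|_6 = 2·6 + 2 ↦ 2·7 + 2|_7 = 16 ⇒ 15
(2) 15|_7 = 2·7 + 1 ↦ 2·8 + 1|_8 = 17 ⇒ 16

2·8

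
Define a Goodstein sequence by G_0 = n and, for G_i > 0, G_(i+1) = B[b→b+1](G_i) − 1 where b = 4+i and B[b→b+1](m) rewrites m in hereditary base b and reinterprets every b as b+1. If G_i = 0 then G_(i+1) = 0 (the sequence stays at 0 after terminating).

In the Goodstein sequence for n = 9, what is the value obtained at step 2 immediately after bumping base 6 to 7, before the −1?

12

[0] 9 ≡ 2·4 + 1 (base 4). Lift 5: 11. −1: 10.
[1] 10 ≡ 2·5 (base 5). Lift 6: 12. −1: 11.
[2] 11 ≡ 6 + 5 (base 6). Lift 7: 12. −1: 11.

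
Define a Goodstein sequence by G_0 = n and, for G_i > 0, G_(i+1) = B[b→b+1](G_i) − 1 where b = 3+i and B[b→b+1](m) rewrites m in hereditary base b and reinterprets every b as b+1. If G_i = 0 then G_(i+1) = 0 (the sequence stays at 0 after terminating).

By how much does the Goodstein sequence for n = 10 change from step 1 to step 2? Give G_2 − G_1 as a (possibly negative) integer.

8

base 3: 10 = 3^2 + 1; at 4: 4^2 + 1 = 17; next = 16
base 4: 16 = 4^2; at 5: 5^2 = 25; next = 24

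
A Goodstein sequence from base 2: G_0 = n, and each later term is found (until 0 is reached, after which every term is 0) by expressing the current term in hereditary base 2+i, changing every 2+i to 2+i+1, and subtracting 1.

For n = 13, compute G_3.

step 0: 13 = 2^(2 + 1) + 2^2 + 1; sub 3 for 2: 3^(3 + 1) + 3^3 + 1; = 109; G_1 = 109−1 = 108
step 1: 108 = 3^(3 + 1) + 3^3; sub 4 for 3: 4^(4 + 1) + 4^4; = 1280; G_2 = 1280−1 = 1279
step 2: 1279 = 4^(4 + 1) + 3·4^3 + 3·4^2 + 3·4 + 3; sub 5 for 4: 5^(5 + 1) + 3·5^3 + 3·5^2 + 3·5 + 3; = 16093; G_3 = 16093−1 = 16092

16092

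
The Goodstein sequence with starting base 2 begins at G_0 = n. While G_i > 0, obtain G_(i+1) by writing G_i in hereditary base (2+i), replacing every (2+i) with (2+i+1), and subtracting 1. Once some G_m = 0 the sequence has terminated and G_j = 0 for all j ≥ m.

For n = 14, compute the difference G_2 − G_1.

1171

[0] 14 ≡ 2^(2 + 1) + 2^2 + 2 (base 2). Lift 3: 111. −1: 110.
[1] 110 ≡ 3^(3 + 1) + 3^3 + 2 (base 3). Lift 4: 1282. −1: 1281.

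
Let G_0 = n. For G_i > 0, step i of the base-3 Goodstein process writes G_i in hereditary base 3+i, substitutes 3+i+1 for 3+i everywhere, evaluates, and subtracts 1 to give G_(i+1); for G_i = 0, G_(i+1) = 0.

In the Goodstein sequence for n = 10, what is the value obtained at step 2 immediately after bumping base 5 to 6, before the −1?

28

10 —HB3→ 3^2 + 1 —bump→ 4^2 + 1 = 17 —(−1)→ 16
16 —HB4→ 4^2 —bump→ 5^2 = 25 —(−1)→ 24
24 —HB5→ 4·5 + 4 —bump→ 4·6 + 4 = 28 —(−1)→ 27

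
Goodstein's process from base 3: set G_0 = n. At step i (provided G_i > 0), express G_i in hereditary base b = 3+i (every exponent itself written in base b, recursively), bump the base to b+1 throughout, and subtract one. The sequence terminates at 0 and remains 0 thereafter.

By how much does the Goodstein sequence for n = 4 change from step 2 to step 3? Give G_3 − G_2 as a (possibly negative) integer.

-1

(0) 4|_3 = 3 + 1 ↦ 4 + 1|_4 = 5 ⇒ 4
(1) 4|_4 = 4 ↦ 5|_5 = 5 ⇒ 4
(2) 4|_5 = 4 ↦ 4|_6 = 4 ⇒ 3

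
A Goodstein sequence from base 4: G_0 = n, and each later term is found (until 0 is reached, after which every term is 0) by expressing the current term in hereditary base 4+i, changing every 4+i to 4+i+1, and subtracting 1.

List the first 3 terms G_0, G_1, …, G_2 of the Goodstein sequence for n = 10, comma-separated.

i=0: 10 = 2·4 + 2 (b=4); 4→5: 2·5 + 2 = 12; 12−1 = 11
i=1: 11 = 2·5 + 1 (b=5); 5→6: 2·6 + 1 = 13; 13−1 = 12

10, 11, 12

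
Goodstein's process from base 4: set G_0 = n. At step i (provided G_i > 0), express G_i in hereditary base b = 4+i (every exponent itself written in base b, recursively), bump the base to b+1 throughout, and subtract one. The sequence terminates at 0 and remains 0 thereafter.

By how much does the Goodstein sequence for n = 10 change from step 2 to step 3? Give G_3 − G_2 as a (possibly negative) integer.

1

base 4: 10 = 2·4 + 2; at 5: 2·5 + 2 = 12; next = 11
base 5: 11 = 2·5 + 1; at 6: 2·6 + 1 = 13; next = 12
base 6: 12 = 2·6; at 7: 2·7 = 14; next = 13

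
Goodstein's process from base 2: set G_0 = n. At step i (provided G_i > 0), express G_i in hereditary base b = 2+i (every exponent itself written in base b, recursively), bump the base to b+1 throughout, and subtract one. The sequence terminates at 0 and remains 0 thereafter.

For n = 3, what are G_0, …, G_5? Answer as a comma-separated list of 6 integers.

3, 3, 3, 2, 1, 0

G_0=3  [base 2] 2 + 1  →[2↦3]→  3 + 1 = 4  −1 ⇒ G_1=3
G_1=3  [base 3] 3  →[3↦4]→  4 = 4  −1 ⇒ G_2=3
G_2=3  [base 4] 3  →[4↦5]→  3 = 3  −1 ⇒ G_3=2
G_3=2  [base 5] 2  →[5↦6]→  2 = 2  −1 ⇒ G_4=1
G_4=1  [base 6] 1  →[6↦7]→  1 = 1  −1 ⇒ G_5=0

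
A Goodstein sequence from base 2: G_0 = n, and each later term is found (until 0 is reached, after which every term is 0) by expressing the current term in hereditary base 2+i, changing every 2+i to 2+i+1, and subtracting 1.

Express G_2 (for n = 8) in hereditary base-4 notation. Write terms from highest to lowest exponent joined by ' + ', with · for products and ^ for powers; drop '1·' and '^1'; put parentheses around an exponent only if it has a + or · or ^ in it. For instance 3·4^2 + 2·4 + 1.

2·4^4 + 2·4^2 + 2·4 + 1

[0] 8 ≡ 2^(2 + 1) (base 2). Lift 3: 81. −1: 80.
[1] 80 ≡ 2·3^3 + 2·3^2 + 2·3 + 2 (base 3). Lift 4: 554. −1: 553.
[2] 553 ≡ 2·4^4 + 2·4^2 + 2·4 + 1 (base 4). Lift 5: 6311. −1: 6310.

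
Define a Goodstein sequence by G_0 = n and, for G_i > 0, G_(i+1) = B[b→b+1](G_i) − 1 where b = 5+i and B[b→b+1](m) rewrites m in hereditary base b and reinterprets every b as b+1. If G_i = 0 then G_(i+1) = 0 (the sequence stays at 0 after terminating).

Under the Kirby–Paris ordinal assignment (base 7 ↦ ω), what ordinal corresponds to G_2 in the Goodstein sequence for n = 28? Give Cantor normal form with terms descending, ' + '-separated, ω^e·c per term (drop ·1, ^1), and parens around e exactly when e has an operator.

ω^2 + 1

G_0=28  [base 5] 5^2 + 3  →[5↦6]→  6^2 + 3 = 39  −1 ⇒ G_1=38
G_1=38  [base 6] 6^2 + 2  →[6↦7]→  7^2 + 2 = 51  −1 ⇒ G_2=50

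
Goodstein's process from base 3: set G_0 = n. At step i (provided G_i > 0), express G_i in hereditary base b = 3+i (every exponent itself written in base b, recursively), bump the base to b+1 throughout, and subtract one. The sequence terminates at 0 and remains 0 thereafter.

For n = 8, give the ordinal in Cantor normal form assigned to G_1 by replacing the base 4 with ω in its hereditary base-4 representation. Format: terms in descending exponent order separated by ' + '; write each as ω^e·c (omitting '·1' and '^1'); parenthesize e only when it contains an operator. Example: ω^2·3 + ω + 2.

ω·2 + 1

(0) 8|_3 = 2·3 + 2 ↦ 2·4 + 2|_4 = 10 ⇒ 9
(1) 9|_4 = 2·4 + 1 ↦ 2·5 + 1|_5 = 11 ⇒ 10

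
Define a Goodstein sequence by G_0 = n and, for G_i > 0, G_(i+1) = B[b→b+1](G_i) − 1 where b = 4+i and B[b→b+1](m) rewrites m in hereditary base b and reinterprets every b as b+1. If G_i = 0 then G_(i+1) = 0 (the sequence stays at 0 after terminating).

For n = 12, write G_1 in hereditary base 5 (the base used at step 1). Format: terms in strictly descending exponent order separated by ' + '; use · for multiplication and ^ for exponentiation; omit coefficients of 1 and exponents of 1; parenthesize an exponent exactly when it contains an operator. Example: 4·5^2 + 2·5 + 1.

2·5 + 4

i=0: 12 = 3·4 (b=4); 4→5: 3·5 = 15; 15−1 = 14
i=1: 14 = 2·5 + 4 (b=5); 5→6: 2·6 + 4 = 16; 16−1 = 15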